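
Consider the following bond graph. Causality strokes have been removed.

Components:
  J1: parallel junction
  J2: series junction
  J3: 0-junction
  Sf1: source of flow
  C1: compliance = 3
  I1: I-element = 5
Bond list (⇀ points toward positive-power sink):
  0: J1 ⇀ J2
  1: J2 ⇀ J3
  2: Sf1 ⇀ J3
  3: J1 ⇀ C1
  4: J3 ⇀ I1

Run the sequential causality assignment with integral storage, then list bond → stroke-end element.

#0 stroke at J2
#1 stroke at J3
#2 stroke at Sf1
#3 stroke at J1
#4 stroke at I1

b2 stroke at Sf1  (Sf1 fixes flow; stroke at Sf1)
b3 stroke at J1  (C1 outputs effort q/C1)
b0 stroke at J2  (J1 effort already set via bond 3)
b1 stroke at J3  (J2: last free bond brings flow in)
b4 stroke at I1  (J3: bond 1 brought effort, rest push out)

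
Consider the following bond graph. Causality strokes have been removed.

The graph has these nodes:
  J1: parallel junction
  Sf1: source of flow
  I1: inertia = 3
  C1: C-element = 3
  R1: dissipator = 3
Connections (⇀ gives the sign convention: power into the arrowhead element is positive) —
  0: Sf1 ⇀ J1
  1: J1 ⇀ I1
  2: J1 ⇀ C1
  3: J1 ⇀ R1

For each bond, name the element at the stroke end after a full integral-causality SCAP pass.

β0 |Sf1  (source Sf1 imposes f)
β1 |I1  (I1 integral (f out))
β2 |J1  (C1 integral (e out))
β3 |R1  (common-e at J1 fixed by 2)

b0 stroke at Sf1
b1 stroke at I1
b2 stroke at J1
b3 stroke at R1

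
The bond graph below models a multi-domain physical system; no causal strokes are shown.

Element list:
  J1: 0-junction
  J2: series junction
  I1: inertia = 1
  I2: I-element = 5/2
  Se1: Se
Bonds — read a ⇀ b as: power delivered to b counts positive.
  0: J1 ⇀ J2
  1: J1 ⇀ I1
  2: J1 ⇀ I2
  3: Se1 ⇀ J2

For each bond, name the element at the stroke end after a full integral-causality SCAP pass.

β3 stroke at J2  (Se1: effort source, stroke at far end)
β0 stroke at J1  (J2 needs exactly one f-in)
β1 stroke at I1  (common-e at J1 fixed by 0)
β2 stroke at I2  (0-jn J1 has e-setter on 0)

b0 |J1
b1 |I1
b2 |I2
b3 |J2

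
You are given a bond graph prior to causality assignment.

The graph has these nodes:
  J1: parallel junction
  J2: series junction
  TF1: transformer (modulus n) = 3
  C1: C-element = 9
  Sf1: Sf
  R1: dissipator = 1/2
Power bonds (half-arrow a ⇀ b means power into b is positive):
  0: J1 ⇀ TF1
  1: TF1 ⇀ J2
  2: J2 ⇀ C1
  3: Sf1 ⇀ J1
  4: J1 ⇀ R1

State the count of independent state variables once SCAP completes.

b3 stroke at Sf1  (source Sf1 imposes f)
b2 stroke at J2  (C1 integral (e out))
b1 stroke at TF1  (J2 needs exactly one f-in)
b0 stroke at J1  (TF1 one-in-one-out from 1)
b4 stroke at R1  (J1: bond 0 brought effort, rest push out)

1  (C1 all integral)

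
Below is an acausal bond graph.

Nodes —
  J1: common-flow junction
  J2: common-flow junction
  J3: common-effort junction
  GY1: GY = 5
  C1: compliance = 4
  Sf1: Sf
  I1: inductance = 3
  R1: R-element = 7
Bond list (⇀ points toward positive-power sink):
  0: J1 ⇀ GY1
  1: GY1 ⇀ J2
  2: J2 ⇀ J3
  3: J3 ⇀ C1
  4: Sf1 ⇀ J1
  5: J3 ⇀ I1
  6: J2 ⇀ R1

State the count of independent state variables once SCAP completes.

b4 →Sf1  (Sf1: flow source, stroke at near end)
b0 →J1  (J1 flow already set via bond 4)
b1 →J2  (through GY1, causality inverts; strokes same side of GY1)
b3 →J3  (C1 integral (e out))
b2 →J2  (J3 effort already set via bond 3)
b5 →I1  (common-e at J3 fixed by 3)
b6 →R1  (J2 needs exactly one f-in)

2  (C1, I1 all integral)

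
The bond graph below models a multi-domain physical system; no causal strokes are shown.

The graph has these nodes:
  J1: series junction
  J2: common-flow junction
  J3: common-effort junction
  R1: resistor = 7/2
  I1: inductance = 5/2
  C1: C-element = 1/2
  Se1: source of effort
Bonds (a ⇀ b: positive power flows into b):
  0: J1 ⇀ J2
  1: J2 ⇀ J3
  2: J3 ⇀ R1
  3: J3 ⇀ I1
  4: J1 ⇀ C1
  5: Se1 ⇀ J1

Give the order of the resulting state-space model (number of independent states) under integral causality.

#5 |J1  (Se1 fixes effort; stroke away)
#3 |I1  (I1: I, integral causality)
#4 |J1  (C1 integral (e out))
#0 |J2  (J1: last free bond brings flow in)
#1 |J3  (J2 needs exactly one f-in)
#2 |R1  (J3 effort already set via bond 1)

2  (C1, I1 all integral)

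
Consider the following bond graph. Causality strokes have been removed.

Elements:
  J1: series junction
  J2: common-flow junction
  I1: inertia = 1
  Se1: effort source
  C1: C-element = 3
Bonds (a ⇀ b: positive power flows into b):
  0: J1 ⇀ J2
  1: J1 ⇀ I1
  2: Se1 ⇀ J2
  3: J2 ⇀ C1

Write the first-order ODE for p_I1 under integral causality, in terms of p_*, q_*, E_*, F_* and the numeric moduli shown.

β2 |J2  (source Se1 imposes e)
β1 |I1  (I1: I, integral causality)
β0 |J1  (J1: bond 1 brought flow, rest push out)
β3 |J2  (J2 flow already set via bond 0)

dp_I1/dt = E_Se1 - q_C1/3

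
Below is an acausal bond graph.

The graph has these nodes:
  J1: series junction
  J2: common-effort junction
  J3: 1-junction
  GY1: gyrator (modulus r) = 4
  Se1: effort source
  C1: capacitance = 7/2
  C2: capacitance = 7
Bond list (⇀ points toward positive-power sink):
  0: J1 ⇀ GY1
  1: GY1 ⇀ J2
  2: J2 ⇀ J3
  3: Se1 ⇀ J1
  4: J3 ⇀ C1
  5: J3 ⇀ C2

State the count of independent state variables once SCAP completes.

b3 stroke at J1  (Se1 fixes effort; stroke away)
b0 stroke at GY1  (J1 needs exactly one f-in)
b1 stroke at GY1  (GY GY1: same side as bond 0)
b2 stroke at J2  (J2 needs exactly one e-in)
b4 stroke at J3  (J3 flow already set via bond 2)
b5 stroke at J3  (common-f at J3 fixed by 2)

2  (C1, C2 all integral)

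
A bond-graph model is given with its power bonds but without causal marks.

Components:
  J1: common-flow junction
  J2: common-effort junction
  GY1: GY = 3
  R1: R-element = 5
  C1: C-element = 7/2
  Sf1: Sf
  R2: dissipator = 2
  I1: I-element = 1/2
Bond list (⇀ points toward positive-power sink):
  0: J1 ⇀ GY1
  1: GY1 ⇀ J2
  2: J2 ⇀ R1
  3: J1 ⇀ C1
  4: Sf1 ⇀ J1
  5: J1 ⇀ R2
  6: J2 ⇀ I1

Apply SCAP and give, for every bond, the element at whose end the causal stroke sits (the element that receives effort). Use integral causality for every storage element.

#4 stroke→Sf1  (Sf1 fixes flow; stroke at Sf1)
#0 stroke→J1  (common-f at J1 fixed by 4)
#3 stroke→J1  (J1: bond 4 brought flow, rest push out)
#5 stroke→J1  (common-f at J1 fixed by 4)
#1 stroke→J2  (GY1: gyrator matches bond 0)
#2 stroke→R1  (J2 effort already set via bond 1)
#6 stroke→I1  (J2 effort already set via bond 1)

#0 stroke→J1
#1 stroke→J2
#2 stroke→R1
#3 stroke→J1
#4 stroke→Sf1
#5 stroke→J1
#6 stroke→I1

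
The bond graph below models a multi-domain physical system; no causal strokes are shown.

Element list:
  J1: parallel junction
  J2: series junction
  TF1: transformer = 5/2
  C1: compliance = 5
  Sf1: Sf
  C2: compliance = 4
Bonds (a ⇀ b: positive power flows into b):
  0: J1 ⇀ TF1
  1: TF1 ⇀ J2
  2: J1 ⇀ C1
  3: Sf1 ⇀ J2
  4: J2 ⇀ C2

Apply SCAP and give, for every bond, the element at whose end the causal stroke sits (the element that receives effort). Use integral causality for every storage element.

#0 |TF1
#1 |J2
#2 |J1
#3 |Sf1
#4 |J2

β3 →Sf1  (source Sf1 imposes f)
β1 →J2  (J2: bond 3 brought flow, rest push out)
β4 →J2  (1-jn J2 has f-setter on 3)
β0 →TF1  (TF1: transformer flips bond 1)
β2 →J1  (closing 0-jn rule on J1)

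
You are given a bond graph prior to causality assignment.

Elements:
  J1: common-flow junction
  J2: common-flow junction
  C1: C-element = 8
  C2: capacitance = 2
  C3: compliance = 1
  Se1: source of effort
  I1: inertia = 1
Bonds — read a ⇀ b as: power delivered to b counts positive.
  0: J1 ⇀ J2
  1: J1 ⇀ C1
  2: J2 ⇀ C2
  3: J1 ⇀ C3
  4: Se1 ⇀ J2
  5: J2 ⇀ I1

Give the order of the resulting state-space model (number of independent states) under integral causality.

4  (C1, C2, C3, I1 all integral)

β4 →J2  (Se1 (Se) sets effort on bond)
β1 →J1  (C1 outputs effort q/C1)
β2 →J2  (C2 outputs effort q/C2)
β3 →J1  (C3: C, integral causality)
β0 →J2  (J1 needs exactly one f-in)
β5 →I1  (J2: last free bond brings flow in)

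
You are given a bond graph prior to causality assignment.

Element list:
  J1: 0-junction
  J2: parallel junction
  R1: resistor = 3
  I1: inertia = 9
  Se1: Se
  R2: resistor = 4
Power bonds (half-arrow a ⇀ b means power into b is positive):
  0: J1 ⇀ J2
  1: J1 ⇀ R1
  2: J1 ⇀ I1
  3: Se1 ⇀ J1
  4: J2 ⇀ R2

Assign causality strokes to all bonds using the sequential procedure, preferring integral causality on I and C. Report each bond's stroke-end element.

#0 stroke→J2
#1 stroke→R1
#2 stroke→I1
#3 stroke→J1
#4 stroke→R2

bond 3 |J1  (Se1 fixes effort; stroke away)
bond 0 |J2  (J1 effort already set via bond 3)
bond 1 |R1  (0-jn J1 has e-setter on 3)
bond 2 |I1  (J1 effort already set via bond 3)
bond 4 |R2  (0-jn J2 has e-setter on 0)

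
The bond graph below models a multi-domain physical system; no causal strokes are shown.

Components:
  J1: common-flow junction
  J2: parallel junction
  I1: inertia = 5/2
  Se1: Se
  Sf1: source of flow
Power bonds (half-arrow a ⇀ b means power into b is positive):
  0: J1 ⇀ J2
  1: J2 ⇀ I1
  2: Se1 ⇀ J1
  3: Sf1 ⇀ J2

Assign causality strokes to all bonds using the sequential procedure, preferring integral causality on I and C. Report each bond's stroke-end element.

β2 stroke→J1  (Se1 (Se) sets effort on bond)
β3 stroke→Sf1  (Sf1: flow source, stroke at near end)
β0 stroke→J2  (J1 needs exactly one f-in)
β1 stroke→I1  (J2: bond 0 brought effort, rest push out)

β0 →J2
β1 →I1
β2 →J1
β3 →Sf1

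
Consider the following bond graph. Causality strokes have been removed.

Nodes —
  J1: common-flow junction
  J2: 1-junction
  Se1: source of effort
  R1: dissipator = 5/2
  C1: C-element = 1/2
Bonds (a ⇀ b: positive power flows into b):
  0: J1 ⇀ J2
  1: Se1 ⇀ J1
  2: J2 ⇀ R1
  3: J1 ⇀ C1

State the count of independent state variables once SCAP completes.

1  (C1 all integral)

bond 1 stroke at J1  (Se1 (Se) sets effort on bond)
bond 3 stroke at J1  (C1 integral (e out))
bond 0 stroke at J2  (only one flow-in slot at J1)
bond 2 stroke at R1  (J2: last free bond brings flow in)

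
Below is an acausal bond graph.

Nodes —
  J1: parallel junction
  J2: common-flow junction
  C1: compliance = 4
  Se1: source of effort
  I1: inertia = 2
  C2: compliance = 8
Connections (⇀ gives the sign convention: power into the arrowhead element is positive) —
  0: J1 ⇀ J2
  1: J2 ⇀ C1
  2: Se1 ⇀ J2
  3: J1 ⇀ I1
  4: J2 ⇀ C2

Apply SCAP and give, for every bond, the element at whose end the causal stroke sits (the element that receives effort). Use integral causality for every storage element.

β0 stroke→J1
β1 stroke→J2
β2 stroke→J2
β3 stroke→I1
β4 stroke→J2

#2 stroke→J2  (Se1 fixes effort; stroke away)
#1 stroke→J2  (C1 integral (e out))
#3 stroke→I1  (I1 outputs flow p/I1)
#0 stroke→J1  (J1: last free bond brings effort in)
#4 stroke→J2  (J2: bond 0 brought flow, rest push out)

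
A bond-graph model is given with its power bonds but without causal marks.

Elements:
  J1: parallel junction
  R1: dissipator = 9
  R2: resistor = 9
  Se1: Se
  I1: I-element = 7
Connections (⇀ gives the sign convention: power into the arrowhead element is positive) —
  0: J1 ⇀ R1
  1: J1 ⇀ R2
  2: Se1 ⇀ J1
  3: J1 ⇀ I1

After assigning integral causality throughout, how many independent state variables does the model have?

β2 |J1  (Se1 (Se) sets effort on bond)
β0 |R1  (0-jn J1 has e-setter on 2)
β1 |R2  (common-e at J1 fixed by 2)
β3 |I1  (0-jn J1 has e-setter on 2)

1  (I1 all integral)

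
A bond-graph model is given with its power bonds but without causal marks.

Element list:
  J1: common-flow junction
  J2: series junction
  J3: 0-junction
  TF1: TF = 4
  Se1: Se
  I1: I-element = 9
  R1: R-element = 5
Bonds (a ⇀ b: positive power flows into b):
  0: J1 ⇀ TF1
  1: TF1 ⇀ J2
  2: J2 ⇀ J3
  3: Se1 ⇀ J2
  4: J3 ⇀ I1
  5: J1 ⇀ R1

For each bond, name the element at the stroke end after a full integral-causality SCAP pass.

b3 →J2  (Se1 fixes effort; stroke away)
b4 →I1  (I1 outputs flow p/I1)
b2 →J3  (J3: last free bond brings effort in)
b1 →J2  (J2 flow already set via bond 2)
b0 →TF1  (through TF1, causality passes straight; one stroke at TF1)
b5 →J1  (J1 flow already set via bond 0)

bond 0 →TF1
bond 1 →J2
bond 2 →J3
bond 3 →J2
bond 4 →I1
bond 5 →J1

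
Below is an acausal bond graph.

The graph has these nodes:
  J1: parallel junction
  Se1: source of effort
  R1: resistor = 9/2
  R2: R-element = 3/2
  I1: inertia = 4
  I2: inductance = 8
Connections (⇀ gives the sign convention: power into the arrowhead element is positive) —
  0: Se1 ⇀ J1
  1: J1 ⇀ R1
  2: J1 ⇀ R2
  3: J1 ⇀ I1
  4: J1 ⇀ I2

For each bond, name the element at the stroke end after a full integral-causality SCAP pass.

β0 stroke→J1
β1 stroke→R1
β2 stroke→R2
β3 stroke→I1
β4 stroke→I2

#0 →J1  (Se1 (Se) sets effort on bond)
#1 →R1  (common-e at J1 fixed by 0)
#2 →R2  (J1 effort already set via bond 0)
#3 →I1  (0-jn J1 has e-setter on 0)
#4 →I2  (0-jn J1 has e-setter on 0)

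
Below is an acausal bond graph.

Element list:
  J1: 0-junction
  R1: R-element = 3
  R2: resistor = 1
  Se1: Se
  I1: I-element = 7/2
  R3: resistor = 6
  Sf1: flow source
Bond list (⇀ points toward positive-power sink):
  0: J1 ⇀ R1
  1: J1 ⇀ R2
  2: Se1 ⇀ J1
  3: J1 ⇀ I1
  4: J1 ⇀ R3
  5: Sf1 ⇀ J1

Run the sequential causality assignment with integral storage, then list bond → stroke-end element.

#0 stroke→R1
#1 stroke→R2
#2 stroke→J1
#3 stroke→I1
#4 stroke→R3
#5 stroke→Sf1

#2 stroke at J1  (source Se1 imposes e)
#5 stroke at Sf1  (Sf1 fixes flow; stroke at Sf1)
#0 stroke at R1  (J1 effort already set via bond 2)
#1 stroke at R2  (J1 effort already set via bond 2)
#3 stroke at I1  (0-jn J1 has e-setter on 2)
#4 stroke at R3  (0-jn J1 has e-setter on 2)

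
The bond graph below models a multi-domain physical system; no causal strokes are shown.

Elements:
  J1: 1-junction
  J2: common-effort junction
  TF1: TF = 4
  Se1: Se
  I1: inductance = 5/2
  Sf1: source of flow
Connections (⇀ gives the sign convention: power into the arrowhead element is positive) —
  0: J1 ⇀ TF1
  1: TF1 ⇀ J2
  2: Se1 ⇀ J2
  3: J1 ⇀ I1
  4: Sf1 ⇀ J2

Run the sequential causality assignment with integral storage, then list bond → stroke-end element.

β2 stroke→J2  (Se1: effort source, stroke at far end)
β4 stroke→Sf1  (Sf1 (Sf) sets flow on bond)
β1 stroke→TF1  (common-e at J2 fixed by 2)
β0 stroke→J1  (TF1 one-in-one-out from 1)
β3 stroke→I1  (closing 1-jn rule on J1)

b0 →J1
b1 →TF1
b2 →J2
b3 →I1
b4 →Sf1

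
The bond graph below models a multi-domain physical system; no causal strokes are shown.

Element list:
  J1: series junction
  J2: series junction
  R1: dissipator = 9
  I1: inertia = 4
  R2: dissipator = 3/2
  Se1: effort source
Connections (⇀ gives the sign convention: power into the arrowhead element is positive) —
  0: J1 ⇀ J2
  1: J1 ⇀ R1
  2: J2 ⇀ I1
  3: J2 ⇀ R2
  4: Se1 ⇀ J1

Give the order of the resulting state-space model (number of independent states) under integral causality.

1  (I1 all integral)

#4 stroke at J1  (Se1 fixes effort; stroke away)
#2 stroke at I1  (I1: I, integral causality)
#0 stroke at J2  (common-f at J2 fixed by 2)
#3 stroke at J2  (1-jn J2 has f-setter on 2)
#1 stroke at J1  (J1: bond 0 brought flow, rest push out)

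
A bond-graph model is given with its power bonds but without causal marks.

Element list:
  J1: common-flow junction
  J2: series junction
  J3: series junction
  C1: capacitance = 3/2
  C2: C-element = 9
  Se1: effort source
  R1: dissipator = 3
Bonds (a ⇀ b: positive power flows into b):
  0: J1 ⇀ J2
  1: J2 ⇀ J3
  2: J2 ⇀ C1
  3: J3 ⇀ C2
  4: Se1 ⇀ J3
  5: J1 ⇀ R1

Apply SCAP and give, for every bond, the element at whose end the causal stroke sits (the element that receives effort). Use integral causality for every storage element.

β0 →J1
β1 →J2
β2 →J2
β3 →J3
β4 →J3
β5 →R1

b4 |J3  (Se1: effort source, stroke at far end)
b2 |J2  (C1 integral (e out))
b3 |J3  (C2 outputs effort q/C2)
b1 |J2  (J3 needs exactly one f-in)
b0 |J1  (J2 needs exactly one f-in)
b5 |R1  (closing 1-jn rule on J1)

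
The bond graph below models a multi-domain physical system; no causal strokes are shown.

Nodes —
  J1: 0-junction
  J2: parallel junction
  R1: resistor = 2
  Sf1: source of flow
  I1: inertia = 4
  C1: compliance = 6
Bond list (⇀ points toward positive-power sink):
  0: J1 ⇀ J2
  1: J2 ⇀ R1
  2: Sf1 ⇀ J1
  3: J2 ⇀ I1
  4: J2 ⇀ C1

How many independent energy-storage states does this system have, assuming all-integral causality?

β2 stroke at Sf1  (Sf1 fixes flow; stroke at Sf1)
β0 stroke at J1  (J1 needs exactly one e-in)
β3 stroke at I1  (I1: I, integral causality)
β4 stroke at J2  (C1 outputs effort q/C1)
β1 stroke at R1  (common-e at J2 fixed by 4)

2  (C1, I1 all integral)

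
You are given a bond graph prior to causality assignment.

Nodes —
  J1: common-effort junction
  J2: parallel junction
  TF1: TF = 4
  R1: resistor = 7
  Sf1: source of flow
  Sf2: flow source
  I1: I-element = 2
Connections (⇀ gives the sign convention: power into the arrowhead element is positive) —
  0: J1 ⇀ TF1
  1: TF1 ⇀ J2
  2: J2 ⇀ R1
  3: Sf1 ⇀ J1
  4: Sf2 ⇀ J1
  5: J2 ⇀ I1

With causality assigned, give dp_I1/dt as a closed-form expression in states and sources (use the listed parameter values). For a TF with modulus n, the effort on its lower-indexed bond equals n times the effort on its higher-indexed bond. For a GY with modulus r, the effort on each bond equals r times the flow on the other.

dp_I1/dt = 28*F_Sf1 + 28*F_Sf2 - 7*p_I1/2

#3 stroke→Sf1  (Sf1 fixes flow; stroke at Sf1)
#4 stroke→Sf2  (Sf2 (Sf) sets flow on bond)
#0 stroke→J1  (only one effort-in slot at J1)
#1 stroke→TF1  (TF1: transformer flips bond 0)
#5 stroke→I1  (I1 integral (f out))
#2 stroke→J2  (J2: last free bond brings effort in)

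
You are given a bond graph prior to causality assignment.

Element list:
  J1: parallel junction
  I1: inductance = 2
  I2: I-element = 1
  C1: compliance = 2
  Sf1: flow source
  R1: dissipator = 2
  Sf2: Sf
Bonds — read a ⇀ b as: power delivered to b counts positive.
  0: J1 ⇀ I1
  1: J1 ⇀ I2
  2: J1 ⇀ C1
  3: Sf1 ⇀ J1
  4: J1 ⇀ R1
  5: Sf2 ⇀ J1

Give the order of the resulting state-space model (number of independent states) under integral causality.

#3 stroke at Sf1  (source Sf1 imposes f)
#5 stroke at Sf2  (Sf2: flow source, stroke at near end)
#0 stroke at I1  (prefer integral on I1)
#1 stroke at I2  (I2 integral (f out))
#2 stroke at J1  (C1 outputs effort q/C1)
#4 stroke at R1  (J1 effort already set via bond 2)

3  (C1, I1, I2 all integral)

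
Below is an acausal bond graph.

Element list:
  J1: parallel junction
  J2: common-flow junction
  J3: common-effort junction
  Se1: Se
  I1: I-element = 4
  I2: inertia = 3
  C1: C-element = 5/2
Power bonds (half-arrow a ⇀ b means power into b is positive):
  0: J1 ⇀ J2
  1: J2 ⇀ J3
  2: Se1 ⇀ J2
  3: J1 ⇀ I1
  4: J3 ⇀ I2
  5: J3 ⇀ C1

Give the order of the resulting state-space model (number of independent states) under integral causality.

3  (C1, I1, I2 all integral)

#2 stroke at J2  (source Se1 imposes e)
#3 stroke at I1  (I1: I, integral causality)
#0 stroke at J1  (J1 needs exactly one e-in)
#1 stroke at J2  (1-jn J2 has f-setter on 0)
#4 stroke at I2  (I2 integral (f out))
#5 stroke at J3  (closing 0-jn rule on J3)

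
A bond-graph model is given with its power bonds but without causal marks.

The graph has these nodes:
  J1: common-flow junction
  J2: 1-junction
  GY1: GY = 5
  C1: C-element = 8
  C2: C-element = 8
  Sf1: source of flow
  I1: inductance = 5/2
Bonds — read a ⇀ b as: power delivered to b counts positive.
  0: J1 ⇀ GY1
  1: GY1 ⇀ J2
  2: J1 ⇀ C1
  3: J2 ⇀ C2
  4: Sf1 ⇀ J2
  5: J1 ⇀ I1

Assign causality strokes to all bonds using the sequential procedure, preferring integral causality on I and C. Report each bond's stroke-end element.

#0 stroke at J1
#1 stroke at J2
#2 stroke at J1
#3 stroke at J2
#4 stroke at Sf1
#5 stroke at I1

b4 →Sf1  (Sf1 (Sf) sets flow on bond)
b1 →J2  (1-jn J2 has f-setter on 4)
b3 →J2  (J2 flow already set via bond 4)
b0 →J1  (through GY1, causality inverts; strokes same side of GY1)
b2 →J1  (prefer integral on C1)
b5 →I1  (J1 needs exactly one f-in)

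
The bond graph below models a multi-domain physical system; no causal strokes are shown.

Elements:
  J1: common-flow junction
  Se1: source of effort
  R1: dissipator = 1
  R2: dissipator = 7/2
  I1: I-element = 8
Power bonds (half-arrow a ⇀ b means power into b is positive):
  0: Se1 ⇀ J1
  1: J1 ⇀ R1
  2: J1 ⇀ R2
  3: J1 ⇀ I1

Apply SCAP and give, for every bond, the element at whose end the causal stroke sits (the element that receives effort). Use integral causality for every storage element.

β0 |J1
β1 |J1
β2 |J1
β3 |I1

b0 →J1  (Se1: effort source, stroke at far end)
b3 →I1  (I1 outputs flow p/I1)
b1 →J1  (common-f at J1 fixed by 3)
b2 →J1  (common-f at J1 fixed by 3)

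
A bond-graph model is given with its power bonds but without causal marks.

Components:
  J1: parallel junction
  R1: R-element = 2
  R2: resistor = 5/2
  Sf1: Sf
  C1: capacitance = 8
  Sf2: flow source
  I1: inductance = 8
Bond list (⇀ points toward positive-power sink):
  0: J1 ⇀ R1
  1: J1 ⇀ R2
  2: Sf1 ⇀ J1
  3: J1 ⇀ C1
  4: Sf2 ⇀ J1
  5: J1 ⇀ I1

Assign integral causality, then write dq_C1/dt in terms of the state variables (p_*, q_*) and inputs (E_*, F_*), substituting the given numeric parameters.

bond 2 |Sf1  (source Sf1 imposes f)
bond 4 |Sf2  (source Sf2 imposes f)
bond 3 |J1  (C1 integral (e out))
bond 0 |R1  (J1 effort already set via bond 3)
bond 1 |R2  (0-jn J1 has e-setter on 3)
bond 5 |I1  (J1 effort already set via bond 3)

dq_C1/dt = F_Sf1 + F_Sf2 - p_I1/8 - 9*q_C1/80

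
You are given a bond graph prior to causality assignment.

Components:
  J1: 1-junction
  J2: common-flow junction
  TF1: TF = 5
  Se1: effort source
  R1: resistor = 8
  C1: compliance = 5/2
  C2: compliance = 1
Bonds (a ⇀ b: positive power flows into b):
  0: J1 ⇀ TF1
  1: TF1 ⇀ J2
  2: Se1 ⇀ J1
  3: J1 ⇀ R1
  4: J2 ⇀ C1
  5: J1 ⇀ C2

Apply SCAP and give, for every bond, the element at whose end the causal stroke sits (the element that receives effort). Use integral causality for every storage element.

b0 stroke at J1
b1 stroke at TF1
b2 stroke at J1
b3 stroke at R1
b4 stroke at J2
b5 stroke at J1

bond 2 →J1  (Se1: effort source, stroke at far end)
bond 4 →J2  (C1 outputs effort q/C1)
bond 1 →TF1  (closing 1-jn rule on J2)
bond 0 →J1  (TF1: transformer flips bond 1)
bond 5 →J1  (C2: C, integral causality)
bond 3 →R1  (only one flow-in slot at J1)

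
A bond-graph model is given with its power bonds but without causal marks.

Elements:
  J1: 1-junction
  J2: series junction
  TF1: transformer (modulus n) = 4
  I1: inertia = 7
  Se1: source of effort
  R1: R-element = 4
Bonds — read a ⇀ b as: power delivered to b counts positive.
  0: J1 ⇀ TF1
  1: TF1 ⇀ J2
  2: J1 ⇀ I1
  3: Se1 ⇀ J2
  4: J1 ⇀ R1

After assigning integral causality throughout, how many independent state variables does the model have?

b3 |J2  (source Se1 imposes e)
b1 |TF1  (J2: last free bond brings flow in)
b0 |J1  (TF TF1: opposite of bond 1)
b2 |I1  (prefer integral on I1)
b4 |J1  (J1 flow already set via bond 2)

1  (I1 all integral)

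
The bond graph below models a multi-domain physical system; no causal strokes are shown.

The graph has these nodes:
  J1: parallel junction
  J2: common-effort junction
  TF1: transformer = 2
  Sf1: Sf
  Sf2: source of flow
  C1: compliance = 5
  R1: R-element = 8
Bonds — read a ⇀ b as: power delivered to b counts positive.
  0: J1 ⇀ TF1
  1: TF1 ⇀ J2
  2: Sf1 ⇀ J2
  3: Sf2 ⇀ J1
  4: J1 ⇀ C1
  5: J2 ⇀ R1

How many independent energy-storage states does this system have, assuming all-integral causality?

1  (C1 all integral)

β2 →Sf1  (Sf1 fixes flow; stroke at Sf1)
β3 →Sf2  (Sf2: flow source, stroke at near end)
β4 →J1  (C1 outputs effort q/C1)
β0 →TF1  (J1 effort already set via bond 4)
β1 →J2  (TF1 one-in-one-out from 0)
β5 →R1  (common-e at J2 fixed by 1)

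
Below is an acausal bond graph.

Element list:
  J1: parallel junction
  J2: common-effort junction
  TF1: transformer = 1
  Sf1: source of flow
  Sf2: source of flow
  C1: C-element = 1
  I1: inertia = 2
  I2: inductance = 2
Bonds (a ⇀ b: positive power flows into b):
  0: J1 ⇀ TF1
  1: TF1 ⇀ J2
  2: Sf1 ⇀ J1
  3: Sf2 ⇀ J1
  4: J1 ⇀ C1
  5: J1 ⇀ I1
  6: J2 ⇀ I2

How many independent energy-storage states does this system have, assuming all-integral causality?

3  (C1, I1, I2 all integral)

#2 stroke→Sf1  (Sf1: flow source, stroke at near end)
#3 stroke→Sf2  (Sf2 (Sf) sets flow on bond)
#4 stroke→J1  (C1 integral (e out))
#0 stroke→TF1  (J1: bond 4 brought effort, rest push out)
#5 stroke→I1  (0-jn J1 has e-setter on 4)
#1 stroke→J2  (through TF1, causality passes straight; one stroke at TF1)
#6 stroke→I2  (0-jn J2 has e-setter on 1)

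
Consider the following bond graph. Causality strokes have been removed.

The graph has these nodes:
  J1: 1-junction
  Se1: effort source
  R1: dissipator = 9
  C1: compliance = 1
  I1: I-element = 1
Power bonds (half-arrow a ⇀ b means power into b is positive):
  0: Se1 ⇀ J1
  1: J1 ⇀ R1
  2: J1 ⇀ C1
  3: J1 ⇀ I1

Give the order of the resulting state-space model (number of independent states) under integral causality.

b0 stroke→J1  (Se1: effort source, stroke at far end)
b2 stroke→J1  (prefer integral on C1)
b3 stroke→I1  (prefer integral on I1)
b1 stroke→J1  (J1 flow already set via bond 3)

2  (C1, I1 all integral)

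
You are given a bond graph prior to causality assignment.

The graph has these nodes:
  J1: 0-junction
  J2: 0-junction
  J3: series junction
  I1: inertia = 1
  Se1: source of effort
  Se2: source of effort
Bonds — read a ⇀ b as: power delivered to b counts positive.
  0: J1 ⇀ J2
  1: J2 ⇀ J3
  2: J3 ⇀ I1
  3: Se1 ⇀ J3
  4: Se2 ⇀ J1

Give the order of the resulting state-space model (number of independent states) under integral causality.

#3 stroke→J3  (Se1: effort source, stroke at far end)
#4 stroke→J1  (source Se2 imposes e)
#0 stroke→J2  (J1 effort already set via bond 4)
#1 stroke→J3  (J2: bond 0 brought effort, rest push out)
#2 stroke→I1  (closing 1-jn rule on J3)

1  (I1 all integral)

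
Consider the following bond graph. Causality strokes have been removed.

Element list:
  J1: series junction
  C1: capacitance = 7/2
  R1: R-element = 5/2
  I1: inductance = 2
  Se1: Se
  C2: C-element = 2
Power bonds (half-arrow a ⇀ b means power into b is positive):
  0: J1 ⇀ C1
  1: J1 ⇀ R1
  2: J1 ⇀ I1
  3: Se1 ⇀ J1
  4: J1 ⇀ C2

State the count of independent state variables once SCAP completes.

3  (C1, C2, I1 all integral)

β3 stroke→J1  (Se1: effort source, stroke at far end)
β0 stroke→J1  (C1 integral (e out))
β2 stroke→I1  (I1: I, integral causality)
β1 stroke→J1  (J1: bond 2 brought flow, rest push out)
β4 stroke→J1  (common-f at J1 fixed by 2)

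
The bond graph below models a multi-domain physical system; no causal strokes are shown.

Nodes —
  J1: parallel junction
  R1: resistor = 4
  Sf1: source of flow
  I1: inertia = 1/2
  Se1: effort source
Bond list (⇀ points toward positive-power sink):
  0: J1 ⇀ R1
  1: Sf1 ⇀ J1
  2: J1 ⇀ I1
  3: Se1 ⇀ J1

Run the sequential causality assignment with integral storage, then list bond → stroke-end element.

β0 stroke at R1
β1 stroke at Sf1
β2 stroke at I1
β3 stroke at J1

β1 stroke→Sf1  (Sf1: flow source, stroke at near end)
β3 stroke→J1  (Se1 fixes effort; stroke away)
β0 stroke→R1  (common-e at J1 fixed by 3)
β2 stroke→I1  (J1: bond 3 brought effort, rest push out)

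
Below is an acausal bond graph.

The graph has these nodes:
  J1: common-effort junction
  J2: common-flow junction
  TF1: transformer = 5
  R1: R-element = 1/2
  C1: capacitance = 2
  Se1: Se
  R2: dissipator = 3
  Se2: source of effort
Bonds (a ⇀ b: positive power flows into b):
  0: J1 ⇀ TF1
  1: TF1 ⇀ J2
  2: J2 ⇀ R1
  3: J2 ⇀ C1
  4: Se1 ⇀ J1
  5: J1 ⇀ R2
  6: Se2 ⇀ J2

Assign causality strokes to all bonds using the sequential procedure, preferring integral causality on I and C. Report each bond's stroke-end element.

#0 →TF1
#1 →J2
#2 →R1
#3 →J2
#4 →J1
#5 →R2
#6 →J2

bond 4 |J1  (source Se1 imposes e)
bond 6 |J2  (source Se2 imposes e)
bond 0 |TF1  (J1 effort already set via bond 4)
bond 5 |R2  (0-jn J1 has e-setter on 4)
bond 1 |J2  (through TF1, causality passes straight; one stroke at TF1)
bond 3 |J2  (C1 integral (e out))
bond 2 |R1  (closing 1-jn rule on J2)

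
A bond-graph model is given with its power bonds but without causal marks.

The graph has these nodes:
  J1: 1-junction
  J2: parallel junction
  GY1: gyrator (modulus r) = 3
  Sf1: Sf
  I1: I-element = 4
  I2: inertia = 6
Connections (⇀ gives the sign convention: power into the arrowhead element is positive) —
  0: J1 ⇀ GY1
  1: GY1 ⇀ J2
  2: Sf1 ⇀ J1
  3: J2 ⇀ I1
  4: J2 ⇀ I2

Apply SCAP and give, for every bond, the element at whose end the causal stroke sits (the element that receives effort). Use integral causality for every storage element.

bond 0 |J1
bond 1 |J2
bond 2 |Sf1
bond 3 |I1
bond 4 |I2

bond 2 stroke at Sf1  (source Sf1 imposes f)
bond 0 stroke at J1  (J1 flow already set via bond 2)
bond 1 stroke at J2  (GY GY1: same side as bond 0)
bond 3 stroke at I1  (common-e at J2 fixed by 1)
bond 4 stroke at I2  (0-jn J2 has e-setter on 1)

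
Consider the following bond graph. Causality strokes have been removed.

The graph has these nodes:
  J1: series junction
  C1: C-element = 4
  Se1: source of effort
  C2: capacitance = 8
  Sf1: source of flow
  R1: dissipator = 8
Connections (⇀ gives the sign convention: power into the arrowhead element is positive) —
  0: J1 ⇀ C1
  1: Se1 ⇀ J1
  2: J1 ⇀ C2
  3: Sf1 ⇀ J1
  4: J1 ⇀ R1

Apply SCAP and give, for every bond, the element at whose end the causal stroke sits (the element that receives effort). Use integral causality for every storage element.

#0 →J1
#1 →J1
#2 →J1
#3 →Sf1
#4 →J1

β1 |J1  (source Se1 imposes e)
β3 |Sf1  (Sf1 fixes flow; stroke at Sf1)
β0 |J1  (J1 flow already set via bond 3)
β2 |J1  (common-f at J1 fixed by 3)
β4 |J1  (common-f at J1 fixed by 3)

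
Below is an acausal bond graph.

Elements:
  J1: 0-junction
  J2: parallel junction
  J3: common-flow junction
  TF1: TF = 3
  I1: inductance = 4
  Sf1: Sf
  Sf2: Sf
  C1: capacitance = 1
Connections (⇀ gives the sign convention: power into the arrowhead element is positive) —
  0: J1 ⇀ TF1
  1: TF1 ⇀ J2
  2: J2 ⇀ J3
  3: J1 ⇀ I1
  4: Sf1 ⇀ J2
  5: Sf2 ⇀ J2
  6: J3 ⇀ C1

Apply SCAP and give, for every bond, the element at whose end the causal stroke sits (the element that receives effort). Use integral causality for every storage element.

bond 4 stroke→Sf1  (Sf1 (Sf) sets flow on bond)
bond 5 stroke→Sf2  (source Sf2 imposes f)
bond 3 stroke→I1  (I1 integral (f out))
bond 0 stroke→J1  (closing 0-jn rule on J1)
bond 1 stroke→TF1  (TF1 one-in-one-out from 0)
bond 2 stroke→J2  (J2: last free bond brings effort in)
bond 6 stroke→J3  (common-f at J3 fixed by 2)

bond 0 →J1
bond 1 →TF1
bond 2 →J2
bond 3 →I1
bond 4 →Sf1
bond 5 →Sf2
bond 6 →J3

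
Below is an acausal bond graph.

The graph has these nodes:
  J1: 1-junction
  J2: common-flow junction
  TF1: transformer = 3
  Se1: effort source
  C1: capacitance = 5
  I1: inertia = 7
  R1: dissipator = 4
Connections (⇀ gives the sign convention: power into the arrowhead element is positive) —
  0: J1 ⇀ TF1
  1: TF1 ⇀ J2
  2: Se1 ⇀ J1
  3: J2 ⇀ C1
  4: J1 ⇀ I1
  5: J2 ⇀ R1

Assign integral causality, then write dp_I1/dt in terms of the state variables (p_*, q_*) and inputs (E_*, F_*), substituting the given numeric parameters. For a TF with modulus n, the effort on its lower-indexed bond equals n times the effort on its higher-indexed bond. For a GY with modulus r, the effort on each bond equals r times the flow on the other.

dp_I1/dt = E_Se1 - 36*p_I1/7 - 3*q_C1/5

b2 stroke→J1  (Se1: effort source, stroke at far end)
b3 stroke→J2  (prefer integral on C1)
b4 stroke→I1  (prefer integral on I1)
b0 stroke→J1  (J1 flow already set via bond 4)
b1 stroke→TF1  (TF1 one-in-one-out from 0)
b5 stroke→J2  (J2: bond 1 brought flow, rest push out)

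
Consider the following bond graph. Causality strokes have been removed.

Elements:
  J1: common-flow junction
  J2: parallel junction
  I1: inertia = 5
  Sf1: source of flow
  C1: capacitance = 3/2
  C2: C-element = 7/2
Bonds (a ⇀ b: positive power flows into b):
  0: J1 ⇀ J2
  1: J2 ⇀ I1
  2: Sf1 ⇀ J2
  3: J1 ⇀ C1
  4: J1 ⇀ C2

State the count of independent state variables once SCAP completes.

β2 stroke at Sf1  (source Sf1 imposes f)
β1 stroke at I1  (I1 integral (f out))
β0 stroke at J2  (J2: last free bond brings effort in)
β3 stroke at J1  (1-jn J1 has f-setter on 0)
β4 stroke at J1  (J1 flow already set via bond 0)

3  (C1, C2, I1 all integral)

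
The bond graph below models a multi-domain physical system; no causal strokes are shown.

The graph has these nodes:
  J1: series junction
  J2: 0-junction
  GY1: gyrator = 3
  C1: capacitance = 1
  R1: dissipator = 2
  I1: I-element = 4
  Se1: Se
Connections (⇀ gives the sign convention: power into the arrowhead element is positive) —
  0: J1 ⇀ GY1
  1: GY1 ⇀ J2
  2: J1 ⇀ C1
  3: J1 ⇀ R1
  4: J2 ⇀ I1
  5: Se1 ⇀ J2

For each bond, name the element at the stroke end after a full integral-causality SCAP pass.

β0 stroke→GY1
β1 stroke→GY1
β2 stroke→J1
β3 stroke→J1
β4 stroke→I1
β5 stroke→J2

b5 →J2  (Se1 (Se) sets effort on bond)
b1 →GY1  (common-e at J2 fixed by 5)
b4 →I1  (common-e at J2 fixed by 5)
b0 →GY1  (GY GY1: same side as bond 1)
b2 →J1  (J1: bond 0 brought flow, rest push out)
b3 →J1  (common-f at J1 fixed by 0)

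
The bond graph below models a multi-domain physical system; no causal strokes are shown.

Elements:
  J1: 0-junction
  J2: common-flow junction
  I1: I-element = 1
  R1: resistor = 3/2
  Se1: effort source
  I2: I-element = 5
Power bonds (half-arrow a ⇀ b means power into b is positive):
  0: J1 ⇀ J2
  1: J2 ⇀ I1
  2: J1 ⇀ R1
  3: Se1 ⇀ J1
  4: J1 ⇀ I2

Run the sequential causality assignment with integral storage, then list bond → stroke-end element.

b0 |J2
b1 |I1
b2 |R1
b3 |J1
b4 |I2

bond 3 stroke→J1  (Se1: effort source, stroke at far end)
bond 0 stroke→J2  (J1: bond 3 brought effort, rest push out)
bond 2 stroke→R1  (0-jn J1 has e-setter on 3)
bond 4 stroke→I2  (J1 effort already set via bond 3)
bond 1 stroke→I1  (J2: last free bond brings flow in)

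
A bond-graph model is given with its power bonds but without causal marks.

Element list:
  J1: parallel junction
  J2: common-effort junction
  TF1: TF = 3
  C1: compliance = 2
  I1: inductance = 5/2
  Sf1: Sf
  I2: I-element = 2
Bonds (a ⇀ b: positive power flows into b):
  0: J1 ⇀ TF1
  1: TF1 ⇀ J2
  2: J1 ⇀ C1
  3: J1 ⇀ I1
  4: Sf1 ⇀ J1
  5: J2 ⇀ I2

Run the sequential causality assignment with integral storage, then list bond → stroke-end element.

β0 stroke→TF1
β1 stroke→J2
β2 stroke→J1
β3 stroke→I1
β4 stroke→Sf1
β5 stroke→I2

β4 →Sf1  (source Sf1 imposes f)
β2 →J1  (C1 integral (e out))
β0 →TF1  (0-jn J1 has e-setter on 2)
β3 →I1  (J1 effort already set via bond 2)
β1 →J2  (TF TF1: opposite of bond 0)
β5 →I2  (J2 effort already set via bond 1)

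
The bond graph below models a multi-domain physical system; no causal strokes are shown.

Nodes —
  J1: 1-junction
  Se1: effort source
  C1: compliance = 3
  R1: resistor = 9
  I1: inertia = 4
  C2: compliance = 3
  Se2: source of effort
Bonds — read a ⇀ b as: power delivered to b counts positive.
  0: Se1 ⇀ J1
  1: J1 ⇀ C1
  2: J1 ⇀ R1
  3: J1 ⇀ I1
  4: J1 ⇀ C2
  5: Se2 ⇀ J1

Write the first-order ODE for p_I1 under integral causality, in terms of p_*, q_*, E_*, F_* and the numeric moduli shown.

dp_I1/dt = E_Se1 + E_Se2 - 9*p_I1/4 - q_C1/3 - q_C2/3

#0 →J1  (Se1 fixes effort; stroke away)
#5 →J1  (Se2 (Se) sets effort on bond)
#1 →J1  (C1: C, integral causality)
#3 →I1  (prefer integral on I1)
#2 →J1  (J1: bond 3 brought flow, rest push out)
#4 →J1  (J1: bond 3 brought flow, rest push out)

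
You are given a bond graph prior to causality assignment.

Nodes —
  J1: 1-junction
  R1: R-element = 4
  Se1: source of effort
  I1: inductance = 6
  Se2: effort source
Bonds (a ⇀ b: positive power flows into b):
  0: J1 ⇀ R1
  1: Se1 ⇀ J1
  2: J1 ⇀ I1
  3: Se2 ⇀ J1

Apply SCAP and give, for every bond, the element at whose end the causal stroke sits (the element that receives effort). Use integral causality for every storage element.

b1 |J1  (source Se1 imposes e)
b3 |J1  (Se2 fixes effort; stroke away)
b2 |I1  (I1 integral (f out))
b0 |J1  (J1: bond 2 brought flow, rest push out)

#0 stroke at J1
#1 stroke at J1
#2 stroke at I1
#3 stroke at J1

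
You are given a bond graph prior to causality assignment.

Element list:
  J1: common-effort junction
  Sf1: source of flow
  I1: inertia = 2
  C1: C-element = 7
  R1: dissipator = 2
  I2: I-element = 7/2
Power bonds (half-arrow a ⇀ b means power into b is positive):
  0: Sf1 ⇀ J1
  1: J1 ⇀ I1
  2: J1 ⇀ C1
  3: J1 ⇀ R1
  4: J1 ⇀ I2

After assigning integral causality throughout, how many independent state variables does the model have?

3  (C1, I1, I2 all integral)

bond 0 stroke→Sf1  (Sf1: flow source, stroke at near end)
bond 1 stroke→I1  (I1 integral (f out))
bond 2 stroke→J1  (prefer integral on C1)
bond 3 stroke→R1  (J1: bond 2 brought effort, rest push out)
bond 4 stroke→I2  (common-e at J1 fixed by 2)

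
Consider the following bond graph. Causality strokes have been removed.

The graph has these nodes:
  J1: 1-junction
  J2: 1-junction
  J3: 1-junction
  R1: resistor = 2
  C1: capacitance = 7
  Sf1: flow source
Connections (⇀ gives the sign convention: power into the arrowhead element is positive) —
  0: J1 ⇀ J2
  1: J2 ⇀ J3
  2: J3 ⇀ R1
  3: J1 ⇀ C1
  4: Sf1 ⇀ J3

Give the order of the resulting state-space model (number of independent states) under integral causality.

1  (C1 all integral)

bond 4 stroke at Sf1  (Sf1: flow source, stroke at near end)
bond 1 stroke at J3  (J3 flow already set via bond 4)
bond 2 stroke at J3  (1-jn J3 has f-setter on 4)
bond 0 stroke at J2  (J2: bond 1 brought flow, rest push out)
bond 3 stroke at J1  (J1 flow already set via bond 0)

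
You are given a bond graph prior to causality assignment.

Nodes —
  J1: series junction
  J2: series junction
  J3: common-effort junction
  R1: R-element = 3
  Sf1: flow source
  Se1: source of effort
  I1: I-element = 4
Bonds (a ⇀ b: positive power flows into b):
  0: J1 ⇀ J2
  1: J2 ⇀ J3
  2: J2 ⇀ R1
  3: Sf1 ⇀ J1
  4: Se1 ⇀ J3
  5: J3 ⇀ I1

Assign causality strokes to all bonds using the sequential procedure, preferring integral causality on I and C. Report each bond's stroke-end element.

bond 0 stroke→J1
bond 1 stroke→J2
bond 2 stroke→J2
bond 3 stroke→Sf1
bond 4 stroke→J3
bond 5 stroke→I1

#3 |Sf1  (Sf1: flow source, stroke at near end)
#4 |J3  (Se1: effort source, stroke at far end)
#0 |J1  (1-jn J1 has f-setter on 3)
#1 |J2  (J2 flow already set via bond 0)
#2 |J2  (J2 flow already set via bond 0)
#5 |I1  (J3 effort already set via bond 4)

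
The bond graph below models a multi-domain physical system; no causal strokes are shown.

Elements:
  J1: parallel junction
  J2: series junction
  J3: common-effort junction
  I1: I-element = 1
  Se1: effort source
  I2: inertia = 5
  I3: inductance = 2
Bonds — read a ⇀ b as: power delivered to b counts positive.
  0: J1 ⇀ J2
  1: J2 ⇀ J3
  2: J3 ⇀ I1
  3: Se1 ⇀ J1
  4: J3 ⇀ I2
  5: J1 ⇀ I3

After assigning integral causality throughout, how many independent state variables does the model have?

bond 3 stroke→J1  (Se1: effort source, stroke at far end)
bond 0 stroke→J2  (J1 effort already set via bond 3)
bond 5 stroke→I3  (common-e at J1 fixed by 3)
bond 1 stroke→J3  (J2: last free bond brings flow in)
bond 2 stroke→I1  (J3: bond 1 brought effort, rest push out)
bond 4 stroke→I2  (J3 effort already set via bond 1)

3  (I1, I2, I3 all integral)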